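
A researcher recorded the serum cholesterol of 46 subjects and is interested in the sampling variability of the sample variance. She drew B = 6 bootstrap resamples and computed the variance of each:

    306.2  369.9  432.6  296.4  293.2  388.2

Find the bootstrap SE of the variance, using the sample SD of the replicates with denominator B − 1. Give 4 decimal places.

SE* = 57.7326

Bootstrap SE is the standard deviation of the 6 replicate variances.
Mean of replicates: (306.2 + 369.9 + 432.6 + 296.4 + 293.2 + 388.2) / 6 = 2086.50000 / 6 = 347.75000
Sum of squared deviations: (−41.55000)² + (+22.15000)² + (+84.85000)² + (−51.35000)² + (−54.55000)² + (+40.45000)² = 16665.27500
Variance = 16665.27500 / 5 = 3333.05500
SE* = √3333.05500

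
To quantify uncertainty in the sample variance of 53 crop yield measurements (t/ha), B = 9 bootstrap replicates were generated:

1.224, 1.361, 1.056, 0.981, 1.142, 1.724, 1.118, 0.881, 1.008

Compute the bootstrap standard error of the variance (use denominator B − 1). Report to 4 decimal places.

SE* = 0.2520

Bootstrap SE is the standard deviation of the 9 replicate variances.
Mean of replicates: (1.224 + 1.361 + 1.056 + 0.981 + 1.142 + 1.724 + 1.118 + 0.881 + 1.008) / 9 = 10.49500 / 9 = 1.16611
Sum of squared deviations: (+0.05789)² + (+0.19489)² + (−0.11011)² + (−0.18511)² + (−0.02411)² + (+0.55789)² + (−0.04811)² + (−0.28511)² + (−0.15811)² = 0.50815
Variance = 0.50815 / 8 = 0.06352
SE* = √0.06352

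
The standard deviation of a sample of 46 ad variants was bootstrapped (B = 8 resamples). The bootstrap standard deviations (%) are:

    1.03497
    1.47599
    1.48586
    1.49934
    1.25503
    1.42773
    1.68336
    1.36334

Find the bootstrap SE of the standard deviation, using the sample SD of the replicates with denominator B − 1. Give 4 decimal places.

Bootstrap SE is the standard deviation of the 8 replicate standard deviations.
Mean of replicates: (1.03497 + 1.47599 + 1.48586 + 1.49934 + 1.25503 + 1.42773 + 1.68336 + 1.36334) / 8 = 11.225620 / 8 = 1.403202
Sum of squared deviations: (−0.368232)² + (+0.072788)² + (+0.082658)² + (+0.096137)² + (−0.148172)² + (+0.024528)² + (+0.280158)² + (−0.039862)² = 0.259602
Variance = 0.259602 / 7 = 0.037086
SE* = √0.037086

SE* = 0.1926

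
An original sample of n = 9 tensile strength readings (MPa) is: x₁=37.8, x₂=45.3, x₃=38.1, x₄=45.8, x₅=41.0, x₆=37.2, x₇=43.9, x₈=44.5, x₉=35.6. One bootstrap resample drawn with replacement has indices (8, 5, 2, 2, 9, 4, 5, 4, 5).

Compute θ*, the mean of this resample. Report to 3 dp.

θ* = 42.811

Resample values: 44.5, 41.0, 45.3, 45.3, 35.6, 45.8, 41.0, 45.8, 41.0.
Mean = (44.5 + 41.0 + 45.3 + 45.3 + 35.6 + 45.8 + 41.0 + 45.8 + 41.0) / 9 = 385.30 / 9 = 42.811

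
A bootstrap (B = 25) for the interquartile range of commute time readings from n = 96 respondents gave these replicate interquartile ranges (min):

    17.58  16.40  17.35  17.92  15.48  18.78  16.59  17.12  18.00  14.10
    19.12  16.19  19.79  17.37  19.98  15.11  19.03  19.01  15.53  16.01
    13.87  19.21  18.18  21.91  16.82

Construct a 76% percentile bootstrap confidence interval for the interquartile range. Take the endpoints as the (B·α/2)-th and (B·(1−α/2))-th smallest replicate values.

Sorted replicates: 13.87, 14.10, 15.11, 15.48, 15.53, 16.01, 16.19, 16.40, 16.59, 16.82, 17.12, 17.35, 17.37, 17.58, 17.92, 18.00, 18.18, 18.78, 19.01, 19.03, 19.12, 19.21, 19.79, 19.98, 21.91
α = 0.24; lower rank = 25 × 0.120 = 3; upper rank = 25 × 0.880 = 22.
The 3rd smallest replicate is 15.11; the 22nd is 19.21.

(15.11, 19.21)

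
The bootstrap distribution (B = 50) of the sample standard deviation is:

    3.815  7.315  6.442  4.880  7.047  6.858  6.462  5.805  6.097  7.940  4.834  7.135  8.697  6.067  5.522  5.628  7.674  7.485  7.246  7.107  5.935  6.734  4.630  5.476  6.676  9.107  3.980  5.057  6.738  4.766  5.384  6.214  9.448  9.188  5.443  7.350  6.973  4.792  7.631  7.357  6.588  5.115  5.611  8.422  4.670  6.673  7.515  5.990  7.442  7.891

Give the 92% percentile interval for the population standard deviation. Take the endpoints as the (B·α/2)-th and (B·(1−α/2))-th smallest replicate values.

Sorted replicates: 3.815, 3.980, 4.630, 4.670, 4.766, 4.792, 4.834, 4.880, 5.057, 5.115, 5.384, 5.443, 5.476, 5.522, 5.611, 5.628, 5.805, 5.935, 5.990, 6.067, 6.097, 6.214, 6.442, 6.462, 6.588, 6.673, 6.676, 6.734, 6.738, 6.858, 6.973, 7.047, 7.107, 7.135, 7.246, 7.315, 7.350, 7.357, 7.442, 7.485, 7.515, 7.631, 7.674, 7.891, 7.940, 8.422, 8.697, 9.107, 9.188, 9.448
α = 0.08; lower rank = 50 × 0.040 = 2; upper rank = 50 × 0.960 = 48.
The 2nd smallest replicate is 3.980; the 48th is 9.107.

(3.980, 9.107)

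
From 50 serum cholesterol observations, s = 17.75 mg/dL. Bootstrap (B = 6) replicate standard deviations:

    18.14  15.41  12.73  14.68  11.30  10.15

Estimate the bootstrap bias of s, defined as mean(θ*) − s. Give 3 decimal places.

mean(θ*) = (18.14 + 15.41 + 12.73 + 14.68 + 11.30 + 10.15) / 6 = 13.7350
bias = 13.7350 − 17.75

bias = −4.015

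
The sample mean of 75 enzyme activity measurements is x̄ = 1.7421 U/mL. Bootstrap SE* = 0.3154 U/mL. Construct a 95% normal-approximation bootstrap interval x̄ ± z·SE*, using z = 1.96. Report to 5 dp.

(1.12392, 2.36028)

Margin = 1.96 × 0.3154 = 0.618184
Interval: 1.7421 ± 0.618184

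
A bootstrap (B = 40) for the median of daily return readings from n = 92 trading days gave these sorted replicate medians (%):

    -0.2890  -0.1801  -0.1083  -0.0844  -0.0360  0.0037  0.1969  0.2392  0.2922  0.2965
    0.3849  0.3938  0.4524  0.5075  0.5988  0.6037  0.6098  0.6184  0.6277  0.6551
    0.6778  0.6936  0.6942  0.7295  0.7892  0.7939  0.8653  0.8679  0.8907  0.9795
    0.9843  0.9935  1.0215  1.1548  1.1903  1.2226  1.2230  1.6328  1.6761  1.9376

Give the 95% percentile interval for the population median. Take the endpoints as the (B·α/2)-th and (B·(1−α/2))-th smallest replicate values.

(-0.2890, 1.6761)

α = 0.05; lower rank = 40 × 0.025 = 1; upper rank = 40 × 0.975 = 39.
The 1st smallest replicate is -0.2890; the 39th is 1.6761.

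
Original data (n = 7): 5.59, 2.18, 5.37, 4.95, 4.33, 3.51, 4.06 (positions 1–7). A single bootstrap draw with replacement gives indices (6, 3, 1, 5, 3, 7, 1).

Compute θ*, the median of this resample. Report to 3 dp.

θ* = 5.370

Resample values: 3.51, 5.37, 5.59, 4.33, 5.37, 4.06, 5.59.
Sorted: 3.51, 4.06, 4.33, 5.37, 5.37, 5.59, 5.59
Median = middle value = 5.370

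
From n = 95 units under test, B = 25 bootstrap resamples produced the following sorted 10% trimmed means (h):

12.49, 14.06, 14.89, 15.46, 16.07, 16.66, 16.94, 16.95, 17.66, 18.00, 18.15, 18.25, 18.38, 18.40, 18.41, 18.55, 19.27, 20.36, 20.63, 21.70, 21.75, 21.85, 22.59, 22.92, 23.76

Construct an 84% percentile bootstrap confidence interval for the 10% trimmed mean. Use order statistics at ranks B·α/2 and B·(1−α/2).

(14.06, 22.59)

α = 0.16; lower rank = 25 × 0.080 = 2; upper rank = 25 × 0.920 = 23.
The 2nd smallest replicate is 14.06; the 23rd is 22.59.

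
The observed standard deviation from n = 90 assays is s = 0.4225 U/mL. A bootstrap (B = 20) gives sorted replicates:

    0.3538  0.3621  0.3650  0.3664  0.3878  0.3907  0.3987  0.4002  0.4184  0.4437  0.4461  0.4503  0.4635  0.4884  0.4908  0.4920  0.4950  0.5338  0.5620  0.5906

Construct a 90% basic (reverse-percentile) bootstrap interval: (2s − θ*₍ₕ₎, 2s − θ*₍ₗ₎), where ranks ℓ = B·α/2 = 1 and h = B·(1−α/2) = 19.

Percentile endpoints at ranks 1 and 19: θ*₍1₎ = 0.3538, θ*₍19₎ = 0.5620.
Basic interval reflects these around s:
  lower = 2 × 0.4225 − 0.5620 = 0.2830
  upper = 2 × 0.4225 − 0.3538 = 0.4912

(0.2830, 0.4912)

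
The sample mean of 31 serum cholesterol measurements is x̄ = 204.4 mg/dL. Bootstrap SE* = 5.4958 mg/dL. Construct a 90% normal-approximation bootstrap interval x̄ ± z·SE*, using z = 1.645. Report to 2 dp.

Margin = 1.645 × 5.4958 = 9.041
Interval: 204.4 ± 9.041

(195.36, 213.44)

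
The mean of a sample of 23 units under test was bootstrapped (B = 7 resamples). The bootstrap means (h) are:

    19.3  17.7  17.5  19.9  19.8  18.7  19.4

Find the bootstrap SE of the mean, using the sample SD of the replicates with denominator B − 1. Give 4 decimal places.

Bootstrap SE is the standard deviation of the 7 replicate means.
Mean of replicates: (19.3 + 17.7 + 17.5 + 19.9 + 19.8 + 18.7 + 19.4) / 7 = 132.30000 / 7 = 18.90000
Sum of squared deviations: (+0.40000)² + (−1.20000)² + (−1.40000)² + (+1.00000)² + (+0.90000)² + (−0.20000)² + (+0.50000)² = 5.66000
Variance = 5.66000 / 6 = 0.94333
SE* = √0.94333

SE* = 0.9713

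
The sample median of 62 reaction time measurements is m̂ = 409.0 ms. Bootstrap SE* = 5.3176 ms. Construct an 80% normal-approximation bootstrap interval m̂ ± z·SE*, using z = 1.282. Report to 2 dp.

(402.18, 415.82)

Margin = 1.282 × 5.3176 = 6.817
Interval: 409.0 ± 6.817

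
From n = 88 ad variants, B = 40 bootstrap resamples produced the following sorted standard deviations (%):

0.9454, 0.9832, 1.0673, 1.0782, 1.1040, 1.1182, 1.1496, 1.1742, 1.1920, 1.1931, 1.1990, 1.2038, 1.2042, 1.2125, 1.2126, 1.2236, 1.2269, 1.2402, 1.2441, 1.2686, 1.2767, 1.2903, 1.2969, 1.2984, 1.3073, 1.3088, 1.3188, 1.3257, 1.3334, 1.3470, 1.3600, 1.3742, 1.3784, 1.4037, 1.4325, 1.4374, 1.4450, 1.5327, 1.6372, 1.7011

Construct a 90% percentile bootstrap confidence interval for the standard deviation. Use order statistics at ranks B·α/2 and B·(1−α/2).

(0.9832, 1.5327)

α = 0.10; lower rank = 40 × 0.050 = 2; upper rank = 40 × 0.950 = 38.
The 2nd smallest replicate is 0.9832; the 38th is 1.5327.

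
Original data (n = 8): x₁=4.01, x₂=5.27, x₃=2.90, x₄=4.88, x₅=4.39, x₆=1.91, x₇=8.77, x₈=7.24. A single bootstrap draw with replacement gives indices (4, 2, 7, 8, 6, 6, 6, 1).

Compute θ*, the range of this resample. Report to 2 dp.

θ* = 6.86

Resample values: 4.88, 5.27, 8.77, 7.24, 1.91, 1.91, 1.91, 4.01.
Range = 8.77 − 1.91 = 6.86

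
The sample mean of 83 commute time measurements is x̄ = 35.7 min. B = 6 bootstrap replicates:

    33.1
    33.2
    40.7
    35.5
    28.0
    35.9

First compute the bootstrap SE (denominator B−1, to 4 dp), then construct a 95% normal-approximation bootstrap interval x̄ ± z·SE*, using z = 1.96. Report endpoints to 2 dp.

(27.51, 43.89)

Mean of replicates = 34.4000; sum of squared deviations = 87.2400; SE* = √(87.2400/5) = 4.1771
Margin = 1.96 × 4.1771 = 8.187
Interval: 35.7 ± 8.187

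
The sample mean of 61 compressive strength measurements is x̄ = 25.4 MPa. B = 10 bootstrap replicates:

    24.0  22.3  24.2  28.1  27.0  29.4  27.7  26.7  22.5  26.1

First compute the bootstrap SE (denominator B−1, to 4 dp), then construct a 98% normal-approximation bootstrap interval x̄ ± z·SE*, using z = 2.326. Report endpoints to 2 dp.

(19.75, 31.05)

Mean of replicates = 25.8000; sum of squared deviations = 53.1400; SE* = √(53.1400/9) = 2.4299
Margin = 2.326 × 2.4299 = 5.652
Interval: 25.4 ± 5.652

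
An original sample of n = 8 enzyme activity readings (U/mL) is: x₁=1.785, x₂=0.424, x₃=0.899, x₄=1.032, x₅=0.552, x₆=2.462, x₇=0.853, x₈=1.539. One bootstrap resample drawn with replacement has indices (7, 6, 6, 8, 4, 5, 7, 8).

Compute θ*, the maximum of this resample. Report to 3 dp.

Resample values: 0.853, 2.462, 2.462, 1.539, 1.032, 0.552, 0.853, 1.539.
Maximum = 2.462

θ* = 2.462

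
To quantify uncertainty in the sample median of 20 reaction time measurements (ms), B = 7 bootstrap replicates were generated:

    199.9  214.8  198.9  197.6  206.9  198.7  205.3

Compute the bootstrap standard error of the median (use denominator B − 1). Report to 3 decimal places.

Bootstrap SE is the standard deviation of the 7 replicate medians.
Mean of replicates: (199.9 + 214.8 + 198.9 + 197.6 + 206.9 + 198.7 + 205.3) / 7 = 1422.1000 / 7 = 203.1571
Sum of squared deviations: (−3.2571)² + (+11.6429)² + (−4.2571)² + (−5.5571)² + (+3.7429)² + (−4.4571)² + (+2.1429)² = 233.6371
Variance = 233.6371 / 6 = 38.9395
SE* = √38.9395

SE* = 6.240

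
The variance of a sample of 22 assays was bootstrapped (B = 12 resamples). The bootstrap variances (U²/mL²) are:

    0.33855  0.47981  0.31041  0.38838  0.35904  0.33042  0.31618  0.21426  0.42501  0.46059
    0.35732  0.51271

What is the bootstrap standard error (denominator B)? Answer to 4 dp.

SE* = 0.0803

Bootstrap SE is the standard deviation of the 12 replicate variances.
Mean of replicates: (0.33855 + 0.47981 + 0.31041 + 0.38838 + 0.35904 + 0.33042 + 0.31618 + 0.21426 + 0.42501 + 0.46059 + 0.35732 + 0.51271) / 12 = 4.492680 / 12 = 0.374390
Sum of squared deviations: (−0.035840)² + (+0.105420)² + (−0.063980)² + (+0.013990)² + (−0.015350)² + (−0.043970)² + (−0.058210)² + (−0.160130)² + (+0.050620)² + (+0.086200)² + (−0.017070)² + (+0.138320)² = 0.077303
Variance = 0.077303 / 12 = 0.006442
SE* = √0.006442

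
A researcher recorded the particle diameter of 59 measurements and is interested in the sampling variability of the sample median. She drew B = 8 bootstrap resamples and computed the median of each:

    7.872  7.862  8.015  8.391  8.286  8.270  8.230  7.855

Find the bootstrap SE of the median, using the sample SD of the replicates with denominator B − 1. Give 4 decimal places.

Bootstrap SE is the standard deviation of the 8 replicate medians.
Mean of replicates: (7.872 + 7.862 + 8.015 + 8.391 + 8.286 + 8.270 + 8.230 + 7.855) / 8 = 64.78100 / 8 = 8.09763
Sum of squared deviations: (−0.22563)² + (−0.23563)² + (−0.08263)² + (+0.29337)² + (+0.18837)² + (+0.17237)² + (+0.13237)² + (−0.24263)² = 0.34091
Variance = 0.34091 / 7 = 0.04870
SE* = √0.04870

SE* = 0.2207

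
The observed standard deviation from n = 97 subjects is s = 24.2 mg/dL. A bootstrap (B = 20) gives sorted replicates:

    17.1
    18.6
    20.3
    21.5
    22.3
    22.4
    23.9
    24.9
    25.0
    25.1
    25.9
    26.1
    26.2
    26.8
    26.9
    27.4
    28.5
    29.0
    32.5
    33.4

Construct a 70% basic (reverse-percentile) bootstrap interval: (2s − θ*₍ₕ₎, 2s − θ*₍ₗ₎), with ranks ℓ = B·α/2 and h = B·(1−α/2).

Percentile endpoints at ranks 3 and 17: θ*₍3₎ = 20.3, θ*₍17₎ = 28.5.
Basic interval reflects these around s:
  lower = 2 × 24.2 − 28.5 = 19.9
  upper = 2 × 24.2 − 20.3 = 28.1

(19.9, 28.1)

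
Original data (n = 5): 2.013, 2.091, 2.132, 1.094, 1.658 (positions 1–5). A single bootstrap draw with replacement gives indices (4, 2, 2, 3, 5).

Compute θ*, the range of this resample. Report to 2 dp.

Resample values: 1.094, 2.091, 2.091, 2.132, 1.658.
Range = 2.132 − 1.094 = 1.04

θ* = 1.04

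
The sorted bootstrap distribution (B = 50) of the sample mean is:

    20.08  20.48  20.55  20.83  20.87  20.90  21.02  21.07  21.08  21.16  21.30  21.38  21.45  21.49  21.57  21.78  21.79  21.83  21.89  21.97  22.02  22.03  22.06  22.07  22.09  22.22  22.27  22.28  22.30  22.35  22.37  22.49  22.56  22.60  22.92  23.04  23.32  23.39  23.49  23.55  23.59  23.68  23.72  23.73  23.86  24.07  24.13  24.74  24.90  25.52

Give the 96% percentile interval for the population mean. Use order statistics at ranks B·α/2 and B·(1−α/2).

(20.08, 24.90)

α = 0.04; lower rank = 50 × 0.020 = 1; upper rank = 50 × 0.980 = 49.
The 1st smallest replicate is 20.08; the 49th is 24.90.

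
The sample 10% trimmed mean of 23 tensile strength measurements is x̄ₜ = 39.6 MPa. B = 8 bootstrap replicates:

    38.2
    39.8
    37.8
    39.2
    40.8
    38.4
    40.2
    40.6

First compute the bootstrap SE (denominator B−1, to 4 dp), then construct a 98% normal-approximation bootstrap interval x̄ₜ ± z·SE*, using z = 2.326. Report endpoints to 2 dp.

Mean of replicates = 39.3750; sum of squared deviations = 9.2350; SE* = √(9.2350/7) = 1.1486
Margin = 2.326 × 1.1486 = 2.672
Interval: 39.6 ± 2.672

(36.93, 42.27)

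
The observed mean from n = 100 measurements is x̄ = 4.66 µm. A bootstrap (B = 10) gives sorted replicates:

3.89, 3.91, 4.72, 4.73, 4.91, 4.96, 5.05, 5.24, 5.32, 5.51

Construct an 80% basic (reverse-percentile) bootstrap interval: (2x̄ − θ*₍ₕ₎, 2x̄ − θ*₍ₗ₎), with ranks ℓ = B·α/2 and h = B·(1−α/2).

Percentile endpoints at ranks 1 and 9: θ*₍1₎ = 3.89, θ*₍9₎ = 5.32.
Basic interval reflects these around x̄:
  lower = 2 × 4.66 − 5.32 = 4.00
  upper = 2 × 4.66 − 3.89 = 5.43

(4.00, 5.43)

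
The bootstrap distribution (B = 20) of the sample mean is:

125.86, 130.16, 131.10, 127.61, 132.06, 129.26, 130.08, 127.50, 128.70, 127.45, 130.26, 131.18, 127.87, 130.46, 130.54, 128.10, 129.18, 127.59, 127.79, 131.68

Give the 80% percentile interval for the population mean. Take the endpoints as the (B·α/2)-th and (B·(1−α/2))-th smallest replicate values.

Sorted replicates: 125.86, 127.45, 127.50, 127.59, 127.61, 127.79, 127.87, 128.10, 128.70, 129.18, 129.26, 130.08, 130.16, 130.26, 130.46, 130.54, 131.10, 131.18, 131.68, 132.06
α = 0.20; lower rank = 20 × 0.100 = 2; upper rank = 20 × 0.900 = 18.
The 2nd smallest replicate is 127.45; the 18th is 131.18.

(127.45, 131.18)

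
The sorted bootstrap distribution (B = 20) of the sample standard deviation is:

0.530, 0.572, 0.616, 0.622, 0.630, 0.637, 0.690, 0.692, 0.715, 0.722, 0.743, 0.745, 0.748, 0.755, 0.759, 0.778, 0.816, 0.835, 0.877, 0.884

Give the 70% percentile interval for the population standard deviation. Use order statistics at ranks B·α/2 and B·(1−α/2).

(0.616, 0.816)

α = 0.30; lower rank = 20 × 0.150 = 3; upper rank = 20 × 0.850 = 17.
The 3rd smallest replicate is 0.616; the 17th is 0.816.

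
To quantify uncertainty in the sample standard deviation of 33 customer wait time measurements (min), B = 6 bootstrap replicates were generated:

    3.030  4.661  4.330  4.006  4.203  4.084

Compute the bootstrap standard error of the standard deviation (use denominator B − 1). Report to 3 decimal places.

Bootstrap SE is the standard deviation of the 6 replicate standard deviations.
Mean of replicates: (3.030 + 4.661 + 4.330 + 4.006 + 4.203 + 4.084) / 6 = 24.3140 / 6 = 4.0523
Sum of squared deviations: (−1.0223)² + (+0.6087)² + (+0.2777)² + (−0.0463)² + (+0.1507)² + (+0.0317)² = 1.5186
Variance = 1.5186 / 5 = 0.3037
SE* = √0.3037

SE* = 0.551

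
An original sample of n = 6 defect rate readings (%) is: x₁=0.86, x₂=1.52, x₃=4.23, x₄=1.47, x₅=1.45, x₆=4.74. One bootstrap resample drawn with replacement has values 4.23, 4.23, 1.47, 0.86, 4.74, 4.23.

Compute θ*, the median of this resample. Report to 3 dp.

Sorted: 0.86, 1.47, 4.23, 4.23, 4.23, 4.74
Median = average of the two middle values = 4.230

θ* = 4.230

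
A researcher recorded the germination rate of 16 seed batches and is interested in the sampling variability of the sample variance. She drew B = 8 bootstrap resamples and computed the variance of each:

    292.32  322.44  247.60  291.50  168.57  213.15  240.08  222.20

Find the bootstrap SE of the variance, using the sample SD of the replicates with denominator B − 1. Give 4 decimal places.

SE* = 50.1797

Bootstrap SE is the standard deviation of the 8 replicate variances.
Mean of replicates: (292.32 + 322.44 + 247.60 + 291.50 + 168.57 + 213.15 + 240.08 + 222.20) / 8 = 1997.86000 / 8 = 249.73250
Sum of squared deviations: (+42.58750)² + (+72.70750)² + (−2.13250)² + (+41.76750)² + (−81.16250)² + (−36.58250)² + (−9.65250)² + (−27.53250)² = 17625.98735
Variance = 17625.98735 / 7 = 2517.99819
SE* = √2517.99819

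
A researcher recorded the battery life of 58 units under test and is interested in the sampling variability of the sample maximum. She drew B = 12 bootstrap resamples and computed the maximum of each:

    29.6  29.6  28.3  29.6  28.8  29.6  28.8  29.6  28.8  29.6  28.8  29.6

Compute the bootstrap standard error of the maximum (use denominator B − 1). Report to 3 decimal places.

Bootstrap SE is the standard deviation of the 12 replicate maximums.
Mean of replicates: (29.6 + 29.6 + 28.3 + 29.6 + 28.8 + 29.6 + 28.8 + 29.6 + 28.8 + 29.6 + 28.8 + 29.6) / 12 = 350.7000 / 12 = 29.2250
Sum of squared deviations: (+0.3750)² + (+0.3750)² + (−0.9250)² + (+0.3750)² + (−0.4250)² + (+0.3750)² + (−0.4250)² + (+0.3750)² + (−0.4250)² + (+0.3750)² + (−0.4250)² + (+0.3750)² = 2.5625
Variance = 2.5625 / 11 = 0.2330
SE* = √0.2330

SE* = 0.483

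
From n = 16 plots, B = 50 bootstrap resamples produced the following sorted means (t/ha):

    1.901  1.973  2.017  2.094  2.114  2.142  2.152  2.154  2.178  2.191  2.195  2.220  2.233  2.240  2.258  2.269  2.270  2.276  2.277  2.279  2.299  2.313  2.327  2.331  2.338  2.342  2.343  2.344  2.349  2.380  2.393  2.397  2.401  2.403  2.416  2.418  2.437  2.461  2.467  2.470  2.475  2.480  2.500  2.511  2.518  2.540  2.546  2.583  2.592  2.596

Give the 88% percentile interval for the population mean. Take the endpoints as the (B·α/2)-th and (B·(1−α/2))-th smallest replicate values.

α = 0.12; lower rank = 50 × 0.060 = 3; upper rank = 50 × 0.940 = 47.
The 3rd smallest replicate is 2.017; the 47th is 2.546.

(2.017, 2.546)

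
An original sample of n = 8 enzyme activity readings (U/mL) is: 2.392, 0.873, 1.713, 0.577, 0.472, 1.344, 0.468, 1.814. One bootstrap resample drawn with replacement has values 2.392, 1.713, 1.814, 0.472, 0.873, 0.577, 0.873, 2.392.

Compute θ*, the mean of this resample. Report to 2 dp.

Mean = (2.392 + 1.713 + 1.814 + 0.472 + 0.873 + 0.577 + 0.873 + 2.392) / 8 = 11.1060 / 8 = 1.39

θ* = 1.39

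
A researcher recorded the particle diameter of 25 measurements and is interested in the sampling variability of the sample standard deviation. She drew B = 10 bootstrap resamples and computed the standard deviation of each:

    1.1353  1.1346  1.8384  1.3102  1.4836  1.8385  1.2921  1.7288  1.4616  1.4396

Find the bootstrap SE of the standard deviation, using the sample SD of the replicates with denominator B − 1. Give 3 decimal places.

Bootstrap SE is the standard deviation of the 10 replicate standard deviations.
Mean of replicates: (1.1353 + 1.1346 + 1.8384 + 1.3102 + 1.4836 + 1.8385 + 1.2921 + 1.7288 + 1.4616 + 1.4396) / 10 = 14.66270 / 10 = 1.46627
Sum of squared deviations: (−0.33097)² + (−0.33167)² + (+0.37213)² + (−0.15607)² + (+0.01733)² + (+0.37223)² + (−0.17417)² + (+0.26253)² + (−0.00467)² + (−0.02667)² = 0.62123
Variance = 0.62123 / 9 = 0.06903
SE* = √0.06903

SE* = 0.263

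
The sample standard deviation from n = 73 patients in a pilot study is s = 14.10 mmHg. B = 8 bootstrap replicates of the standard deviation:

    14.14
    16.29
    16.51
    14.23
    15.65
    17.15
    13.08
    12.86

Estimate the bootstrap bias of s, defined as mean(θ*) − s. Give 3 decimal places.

mean(θ*) = (14.14 + 16.29 + 16.51 + 14.23 + 15.65 + 17.15 + 13.08 + 12.86) / 8 = 14.9887
bias = 14.9887 − 14.10

bias = +0.889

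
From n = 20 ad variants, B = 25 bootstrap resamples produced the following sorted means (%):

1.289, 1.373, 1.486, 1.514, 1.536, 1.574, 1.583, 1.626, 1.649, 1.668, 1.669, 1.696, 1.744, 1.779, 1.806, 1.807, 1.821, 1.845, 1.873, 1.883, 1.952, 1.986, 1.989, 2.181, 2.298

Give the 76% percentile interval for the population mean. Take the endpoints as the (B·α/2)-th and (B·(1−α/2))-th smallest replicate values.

α = 0.24; lower rank = 25 × 0.120 = 3; upper rank = 25 × 0.880 = 22.
The 3rd smallest replicate is 1.486; the 22nd is 1.986.

(1.486, 1.986)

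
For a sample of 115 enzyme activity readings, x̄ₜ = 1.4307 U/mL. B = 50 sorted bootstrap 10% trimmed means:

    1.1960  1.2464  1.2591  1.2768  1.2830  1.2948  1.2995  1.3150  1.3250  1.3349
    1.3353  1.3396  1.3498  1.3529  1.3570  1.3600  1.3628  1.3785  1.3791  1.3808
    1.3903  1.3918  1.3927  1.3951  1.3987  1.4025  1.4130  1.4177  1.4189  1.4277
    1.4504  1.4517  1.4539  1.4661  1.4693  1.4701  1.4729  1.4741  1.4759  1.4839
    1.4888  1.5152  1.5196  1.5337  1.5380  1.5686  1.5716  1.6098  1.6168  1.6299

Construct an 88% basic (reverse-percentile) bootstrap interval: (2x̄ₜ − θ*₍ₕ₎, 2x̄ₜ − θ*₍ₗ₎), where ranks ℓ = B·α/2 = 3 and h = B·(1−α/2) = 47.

Percentile endpoints at ranks 3 and 47: θ*₍3₎ = 1.2591, θ*₍47₎ = 1.5716.
Basic interval reflects these around x̄ₜ:
  lower = 2 × 1.4307 − 1.5716 = 1.2898
  upper = 2 × 1.4307 − 1.2591 = 1.6023

(1.2898, 1.6023)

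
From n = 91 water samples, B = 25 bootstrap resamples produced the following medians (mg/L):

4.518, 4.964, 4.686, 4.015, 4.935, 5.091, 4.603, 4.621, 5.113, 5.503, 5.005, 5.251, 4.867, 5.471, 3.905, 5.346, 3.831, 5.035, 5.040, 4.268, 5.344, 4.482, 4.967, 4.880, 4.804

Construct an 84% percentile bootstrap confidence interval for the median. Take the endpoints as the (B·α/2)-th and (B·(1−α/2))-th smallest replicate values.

(3.905, 5.346)

Sorted replicates: 3.831, 3.905, 4.015, 4.268, 4.482, 4.518, 4.603, 4.621, 4.686, 4.804, 4.867, 4.880, 4.935, 4.964, 4.967, 5.005, 5.035, 5.040, 5.091, 5.113, 5.251, 5.344, 5.346, 5.471, 5.503
α = 0.16; lower rank = 25 × 0.080 = 2; upper rank = 25 × 0.920 = 23.
The 2nd smallest replicate is 3.905; the 23rd is 5.346.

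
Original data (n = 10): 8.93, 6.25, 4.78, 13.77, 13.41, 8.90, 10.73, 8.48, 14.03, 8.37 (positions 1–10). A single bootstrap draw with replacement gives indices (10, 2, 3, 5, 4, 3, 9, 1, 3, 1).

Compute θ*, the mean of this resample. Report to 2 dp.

Resample values: 8.37, 6.25, 4.78, 13.41, 13.77, 4.78, 14.03, 8.93, 4.78, 8.93.
Mean = (8.37 + 6.25 + 4.78 + 13.41 + 13.77 + 4.78 + 14.03 + 8.93 + 4.78 + 8.93) / 10 = 88.030 / 10 = 8.80

θ* = 8.80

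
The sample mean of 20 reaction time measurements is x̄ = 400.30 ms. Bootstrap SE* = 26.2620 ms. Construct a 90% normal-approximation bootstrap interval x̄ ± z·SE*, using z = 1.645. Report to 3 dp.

Margin = 1.645 × 26.2620 = 43.2010
Interval: 400.30 ± 43.2010

(357.099, 443.501)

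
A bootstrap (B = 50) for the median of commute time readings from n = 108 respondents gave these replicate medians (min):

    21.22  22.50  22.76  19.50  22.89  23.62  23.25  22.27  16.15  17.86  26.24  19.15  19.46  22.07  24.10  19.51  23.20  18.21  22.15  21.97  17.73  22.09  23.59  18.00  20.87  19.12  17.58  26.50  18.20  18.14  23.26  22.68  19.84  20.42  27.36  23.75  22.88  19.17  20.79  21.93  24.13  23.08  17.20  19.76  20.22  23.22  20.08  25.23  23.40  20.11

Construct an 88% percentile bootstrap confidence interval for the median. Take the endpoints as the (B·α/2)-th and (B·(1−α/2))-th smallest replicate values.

Sorted replicates: 16.15, 17.20, 17.58, 17.73, 17.86, 18.00, 18.14, 18.20, 18.21, 19.12, 19.15, 19.17, 19.46, 19.50, 19.51, 19.76, 19.84, 20.08, 20.11, 20.22, 20.42, 20.79, 20.87, 21.22, 21.93, 21.97, 22.07, 22.09, 22.15, 22.27, 22.50, 22.68, 22.76, 22.88, 22.89, 23.08, 23.20, 23.22, 23.25, 23.26, 23.40, 23.59, 23.62, 23.75, 24.10, 24.13, 25.23, 26.24, 26.50, 27.36
α = 0.12; lower rank = 50 × 0.060 = 3; upper rank = 50 × 0.940 = 47.
The 3rd smallest replicate is 17.58; the 47th is 25.23.

(17.58, 25.23)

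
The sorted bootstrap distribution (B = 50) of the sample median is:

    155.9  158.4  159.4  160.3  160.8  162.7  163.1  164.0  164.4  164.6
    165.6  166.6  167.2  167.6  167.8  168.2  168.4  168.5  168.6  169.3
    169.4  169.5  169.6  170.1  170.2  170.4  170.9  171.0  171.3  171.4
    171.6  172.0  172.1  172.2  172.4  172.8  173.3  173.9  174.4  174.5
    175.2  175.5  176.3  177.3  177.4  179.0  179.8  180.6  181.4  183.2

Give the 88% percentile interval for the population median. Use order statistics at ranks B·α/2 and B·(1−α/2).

α = 0.12; lower rank = 50 × 0.060 = 3; upper rank = 50 × 0.940 = 47.
The 3rd smallest replicate is 159.4; the 47th is 179.8.

(159.4, 179.8)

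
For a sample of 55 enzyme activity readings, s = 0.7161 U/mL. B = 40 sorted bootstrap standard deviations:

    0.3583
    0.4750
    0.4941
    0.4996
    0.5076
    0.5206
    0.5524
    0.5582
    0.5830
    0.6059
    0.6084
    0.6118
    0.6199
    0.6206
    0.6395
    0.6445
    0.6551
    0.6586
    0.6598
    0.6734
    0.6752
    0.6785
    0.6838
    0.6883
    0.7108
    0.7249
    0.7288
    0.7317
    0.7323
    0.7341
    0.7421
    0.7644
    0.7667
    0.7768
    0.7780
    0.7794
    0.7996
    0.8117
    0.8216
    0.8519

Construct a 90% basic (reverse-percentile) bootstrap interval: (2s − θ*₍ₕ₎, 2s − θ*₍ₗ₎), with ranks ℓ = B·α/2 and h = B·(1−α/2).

Percentile endpoints at ranks 2 and 38: θ*₍2₎ = 0.4750, θ*₍38₎ = 0.8117.
Basic interval reflects these around s:
  lower = 2 × 0.7161 − 0.8117 = 0.6205
  upper = 2 × 0.7161 − 0.4750 = 0.9572

(0.6205, 0.9572)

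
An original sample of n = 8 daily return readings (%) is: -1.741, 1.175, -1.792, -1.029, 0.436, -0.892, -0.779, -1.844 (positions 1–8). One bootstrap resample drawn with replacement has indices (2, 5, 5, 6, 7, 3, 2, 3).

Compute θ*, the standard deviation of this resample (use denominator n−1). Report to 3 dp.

Resample values: 1.175, 0.436, 0.436, -0.892, -0.779, -1.792, 1.175, -1.792.
Mean = -0.2541; sum of squared deviations = 10.4498
s² = 10.4498 / 7 = 1.4928
s = √1.4928 = 1.222

θ* = 1.222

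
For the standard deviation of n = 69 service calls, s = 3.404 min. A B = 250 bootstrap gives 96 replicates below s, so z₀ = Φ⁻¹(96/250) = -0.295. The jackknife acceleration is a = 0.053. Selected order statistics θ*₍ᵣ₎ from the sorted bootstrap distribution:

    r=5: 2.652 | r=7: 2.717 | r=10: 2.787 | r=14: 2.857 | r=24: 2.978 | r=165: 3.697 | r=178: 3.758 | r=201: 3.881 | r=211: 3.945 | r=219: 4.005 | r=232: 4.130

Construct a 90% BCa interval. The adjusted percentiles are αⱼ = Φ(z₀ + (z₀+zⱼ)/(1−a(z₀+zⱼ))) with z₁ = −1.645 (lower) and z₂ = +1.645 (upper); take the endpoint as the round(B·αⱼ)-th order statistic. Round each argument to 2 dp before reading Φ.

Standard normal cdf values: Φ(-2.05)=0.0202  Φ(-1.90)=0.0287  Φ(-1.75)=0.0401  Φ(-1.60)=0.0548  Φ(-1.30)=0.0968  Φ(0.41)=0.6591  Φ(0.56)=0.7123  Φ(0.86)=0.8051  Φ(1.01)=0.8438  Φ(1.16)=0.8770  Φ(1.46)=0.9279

Lower: z₀ + z₁ = -0.295 + (-1.645) = -1.940; 1 − a(z₀+z₁) = 1 − (0.053)(-1.940) = 1.1028; argument = -0.295 + (-1.940)/1.1028 = -2.0541 → -2.05.
α₁ = Φ(-2.05) = 0.0202; rank = round(250 × 0.0202) = 5; θ*₍5₎ = 2.652.
Upper: z₀ + z₂ = 1.350; 1 − a(z₀+z₂) = 0.9284; argument = 1.1590 → 1.16; α₂ = 0.8770; rank = 219; θ*₍219₎ = 4.005.

(2.652, 4.005)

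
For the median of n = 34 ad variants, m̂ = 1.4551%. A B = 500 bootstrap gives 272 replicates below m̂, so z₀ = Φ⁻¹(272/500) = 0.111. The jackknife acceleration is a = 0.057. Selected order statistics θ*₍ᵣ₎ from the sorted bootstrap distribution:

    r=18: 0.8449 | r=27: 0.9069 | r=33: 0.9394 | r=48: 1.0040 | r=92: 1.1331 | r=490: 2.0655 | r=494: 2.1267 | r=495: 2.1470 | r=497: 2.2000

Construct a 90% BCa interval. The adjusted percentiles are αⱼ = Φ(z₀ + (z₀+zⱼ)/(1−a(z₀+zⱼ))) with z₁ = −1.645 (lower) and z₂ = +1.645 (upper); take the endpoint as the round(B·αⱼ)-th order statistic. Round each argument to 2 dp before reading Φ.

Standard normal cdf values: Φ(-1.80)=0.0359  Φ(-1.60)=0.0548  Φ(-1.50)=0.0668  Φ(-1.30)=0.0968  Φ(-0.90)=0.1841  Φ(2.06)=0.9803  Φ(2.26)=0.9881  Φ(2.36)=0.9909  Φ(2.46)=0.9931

Lower: z₀ + z₁ = 0.111 + (-1.645) = -1.534; 1 − a(z₀+z₁) = 1 − (0.057)(-1.534) = 1.0874; argument = 0.111 + (-1.534)/1.0874 = -1.2997 → -1.30.
α₁ = Φ(-1.30) = 0.0968; rank = round(500 × 0.0968) = 48; θ*₍48₎ = 1.0040.
Upper: z₀ + z₂ = 1.756; 1 − a(z₀+z₂) = 0.8999; argument = 2.0623 → 2.06; α₂ = 0.9803; rank = 490; θ*₍490₎ = 2.0655.

(1.0040, 2.0655)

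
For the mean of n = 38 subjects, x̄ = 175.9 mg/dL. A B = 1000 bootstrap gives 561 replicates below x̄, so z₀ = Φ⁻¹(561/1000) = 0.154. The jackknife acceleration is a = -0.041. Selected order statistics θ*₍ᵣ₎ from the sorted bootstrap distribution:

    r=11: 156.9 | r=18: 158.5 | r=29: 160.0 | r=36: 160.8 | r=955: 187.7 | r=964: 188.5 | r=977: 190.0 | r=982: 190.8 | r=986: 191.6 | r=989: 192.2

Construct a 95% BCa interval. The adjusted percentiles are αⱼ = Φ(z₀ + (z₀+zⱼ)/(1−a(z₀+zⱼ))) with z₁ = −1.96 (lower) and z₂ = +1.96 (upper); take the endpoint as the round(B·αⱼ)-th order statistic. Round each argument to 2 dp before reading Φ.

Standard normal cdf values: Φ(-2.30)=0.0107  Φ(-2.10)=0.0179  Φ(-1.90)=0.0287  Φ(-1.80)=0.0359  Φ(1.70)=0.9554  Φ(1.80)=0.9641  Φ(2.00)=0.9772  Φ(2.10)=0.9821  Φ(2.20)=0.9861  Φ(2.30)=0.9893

Lower: z₀ + z₁ = 0.154 + (-1.960) = -1.806; 1 − a(z₀+z₁) = 1 − (-0.041)(-1.806) = 0.9260; argument = 0.154 + (-1.806)/0.9260 = -1.7964 → -1.80.
α₁ = Φ(-1.80) = 0.0359; rank = round(1000 × 0.0359) = 36; θ*₍36₎ = 160.8.
Upper: z₀ + z₂ = 2.114; 1 − a(z₀+z₂) = 1.0867; argument = 2.0994 → 2.10; α₂ = 0.9821; rank = 982; θ*₍982₎ = 190.8.

(160.8, 190.8)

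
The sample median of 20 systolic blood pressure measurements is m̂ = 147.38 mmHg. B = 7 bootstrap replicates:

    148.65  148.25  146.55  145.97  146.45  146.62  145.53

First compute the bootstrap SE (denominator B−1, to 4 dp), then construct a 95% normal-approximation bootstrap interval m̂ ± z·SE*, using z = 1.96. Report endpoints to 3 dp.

Mean of replicates = 146.8600; sum of squared deviations = 8.0190; SE* = √(8.0190/6) = 1.1561
Margin = 1.96 × 1.1561 = 2.2660
Interval: 147.38 ± 2.2660

(145.114, 149.646)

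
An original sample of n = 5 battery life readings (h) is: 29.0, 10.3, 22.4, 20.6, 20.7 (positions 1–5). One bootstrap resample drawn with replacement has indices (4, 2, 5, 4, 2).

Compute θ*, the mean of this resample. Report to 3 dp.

Resample values: 20.6, 10.3, 20.7, 20.6, 10.3.
Mean = (20.6 + 10.3 + 20.7 + 20.6 + 10.3) / 5 = 82.50 / 5 = 16.500

θ* = 16.500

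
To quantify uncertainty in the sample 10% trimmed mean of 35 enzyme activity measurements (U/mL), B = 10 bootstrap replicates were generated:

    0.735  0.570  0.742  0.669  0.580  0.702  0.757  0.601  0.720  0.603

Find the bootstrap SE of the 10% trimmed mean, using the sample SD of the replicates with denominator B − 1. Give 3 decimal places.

Bootstrap SE is the standard deviation of the 10 replicate 10% trimmed means.
Mean of replicates: (0.735 + 0.570 + 0.742 + 0.669 + 0.580 + 0.702 + 0.757 + 0.601 + 0.720 + 0.603) / 10 = 6.6790 / 10 = 0.6679
Sum of squared deviations: (+0.0671)² + (−0.0979)² + (+0.0741)² + (+0.0011)² + (−0.0879)² + (+0.0341)² + (+0.0891)² + (−0.0669)² + (+0.0521)² + (−0.0649)² = 0.0478
Variance = 0.0478 / 9 = 0.0053
SE* = √0.0053

SE* = 0.073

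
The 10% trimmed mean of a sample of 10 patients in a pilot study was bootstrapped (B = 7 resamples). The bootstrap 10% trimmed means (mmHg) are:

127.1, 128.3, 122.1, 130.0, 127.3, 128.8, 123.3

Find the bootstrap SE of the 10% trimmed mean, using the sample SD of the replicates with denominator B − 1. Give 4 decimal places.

SE* = 2.9183

Bootstrap SE is the standard deviation of the 7 replicate 10% trimmed means.
Mean of replicates: (127.1 + 128.3 + 122.1 + 130.0 + 127.3 + 128.8 + 123.3) / 7 = 886.90000 / 7 = 126.70000
Sum of squared deviations: (+0.40000)² + (+1.60000)² + (−4.60000)² + (+3.30000)² + (+0.60000)² + (+2.10000)² + (−3.40000)² = 51.10000
Variance = 51.10000 / 6 = 8.51667
SE* = √8.51667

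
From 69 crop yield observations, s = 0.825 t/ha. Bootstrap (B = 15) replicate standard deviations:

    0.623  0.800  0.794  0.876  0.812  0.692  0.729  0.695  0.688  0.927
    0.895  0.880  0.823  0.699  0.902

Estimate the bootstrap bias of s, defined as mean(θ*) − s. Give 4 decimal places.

bias = −0.0360

mean(θ*) = (0.623 + 0.800 + 0.794 + 0.876 + 0.812 + 0.692 + 0.729 + 0.695 + 0.688 + 0.927 + 0.895 + 0.880 + 0.823 + 0.699 + 0.902) / 15 = 0.78900
bias = 0.78900 − 0.825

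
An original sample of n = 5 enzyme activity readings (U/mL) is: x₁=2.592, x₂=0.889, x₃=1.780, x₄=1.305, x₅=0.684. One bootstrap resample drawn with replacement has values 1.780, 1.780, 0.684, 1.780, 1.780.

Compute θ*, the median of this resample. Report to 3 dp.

θ* = 1.780

Sorted: 0.684, 1.780, 1.780, 1.780, 1.780
Median = middle value = 1.780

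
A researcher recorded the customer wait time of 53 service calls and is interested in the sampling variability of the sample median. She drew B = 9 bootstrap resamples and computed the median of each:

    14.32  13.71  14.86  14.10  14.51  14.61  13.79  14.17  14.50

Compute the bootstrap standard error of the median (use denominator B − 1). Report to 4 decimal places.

Bootstrap SE is the standard deviation of the 9 replicate medians.
Mean of replicates: (14.32 + 13.71 + 14.86 + 14.10 + 14.51 + 14.61 + 13.79 + 14.17 + 14.50) / 9 = 128.57000 / 9 = 14.28556
Sum of squared deviations: (+0.03444)² + (−0.57556)² + (+0.57444)² + (−0.18556)² + (+0.22444)² + (+0.32444)² + (−0.49556)² + (−0.11556)² + (+0.21444)² = 1.15742
Variance = 1.15742 / 8 = 0.14468
SE* = √0.14468

SE* = 0.3804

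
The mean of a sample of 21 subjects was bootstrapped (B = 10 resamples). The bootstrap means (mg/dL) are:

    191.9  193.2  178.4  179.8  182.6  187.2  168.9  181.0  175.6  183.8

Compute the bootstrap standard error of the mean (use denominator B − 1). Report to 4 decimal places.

SE* = 7.3400

Bootstrap SE is the standard deviation of the 10 replicate means.
Mean of replicates: (191.9 + 193.2 + 178.4 + 179.8 + 182.6 + 187.2 + 168.9 + 181.0 + 175.6 + 183.8) / 10 = 1822.40000 / 10 = 182.24000
Sum of squared deviations: (+9.66000)² + (+10.96000)² + (−3.84000)² + (−2.44000)² + (+0.36000)² + (+4.96000)² + (−13.34000)² + (−1.24000)² + (−6.64000)² + (+1.56000)² = 484.88400
Variance = 484.88400 / 9 = 53.87600
SE* = √53.87600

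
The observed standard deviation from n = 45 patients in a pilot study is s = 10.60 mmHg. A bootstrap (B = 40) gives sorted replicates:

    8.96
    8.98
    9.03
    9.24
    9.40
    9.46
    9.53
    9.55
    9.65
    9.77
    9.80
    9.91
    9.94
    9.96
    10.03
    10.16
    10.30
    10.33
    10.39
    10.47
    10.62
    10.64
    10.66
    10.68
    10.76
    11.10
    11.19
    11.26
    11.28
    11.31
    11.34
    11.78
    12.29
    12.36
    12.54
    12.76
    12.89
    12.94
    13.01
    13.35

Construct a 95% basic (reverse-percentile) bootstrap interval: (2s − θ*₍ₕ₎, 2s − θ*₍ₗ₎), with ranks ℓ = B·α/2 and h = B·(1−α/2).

(8.19, 12.24)

Percentile endpoints at ranks 1 and 39: θ*₍1₎ = 8.96, θ*₍39₎ = 13.01.
Basic interval reflects these around s:
  lower = 2 × 10.60 − 13.01 = 8.19
  upper = 2 × 10.60 − 8.96 = 12.24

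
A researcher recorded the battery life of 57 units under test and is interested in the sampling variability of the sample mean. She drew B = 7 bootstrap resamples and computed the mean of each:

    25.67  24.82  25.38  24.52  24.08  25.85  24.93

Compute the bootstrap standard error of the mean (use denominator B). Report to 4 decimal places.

Bootstrap SE is the standard deviation of the 7 replicate means.
Mean of replicates: (25.67 + 24.82 + 25.38 + 24.52 + 24.08 + 25.85 + 24.93) / 7 = 175.25000 / 7 = 25.03571
Sum of squared deviations: (+0.63429)² + (−0.21571)² + (+0.34429)² + (−0.51571)² + (−0.95571)² + (+0.81429)² + (−0.10571)² = 2.42097
Variance = 2.42097 / 7 = 0.34585
SE* = √0.34585

SE* = 0.5881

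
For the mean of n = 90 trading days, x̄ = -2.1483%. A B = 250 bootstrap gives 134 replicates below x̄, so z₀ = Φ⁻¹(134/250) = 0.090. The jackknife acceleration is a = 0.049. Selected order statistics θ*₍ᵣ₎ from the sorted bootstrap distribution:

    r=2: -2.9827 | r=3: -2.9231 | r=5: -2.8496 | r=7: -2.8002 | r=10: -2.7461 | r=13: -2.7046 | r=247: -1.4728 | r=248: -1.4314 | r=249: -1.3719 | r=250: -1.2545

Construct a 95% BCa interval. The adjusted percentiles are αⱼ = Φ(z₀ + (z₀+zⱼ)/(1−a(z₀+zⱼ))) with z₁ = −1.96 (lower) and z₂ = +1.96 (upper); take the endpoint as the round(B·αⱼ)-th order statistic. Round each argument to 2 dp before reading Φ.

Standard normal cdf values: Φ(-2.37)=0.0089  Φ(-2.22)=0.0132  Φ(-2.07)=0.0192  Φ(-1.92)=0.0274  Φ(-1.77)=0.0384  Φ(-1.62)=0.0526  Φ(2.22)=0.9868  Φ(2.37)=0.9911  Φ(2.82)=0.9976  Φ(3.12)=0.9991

Lower: z₀ + z₁ = 0.090 + (-1.960) = -1.870; 1 − a(z₀+z₁) = 1 − (0.049)(-1.870) = 1.0916; argument = 0.090 + (-1.870)/1.0916 = -1.6230 → -1.62.
α₁ = Φ(-1.62) = 0.0526; rank = round(250 × 0.0526) = 13; θ*₍13₎ = -2.7046.
Upper: z₀ + z₂ = 2.050; 1 − a(z₀+z₂) = 0.8995; argument = 2.3689 → 2.37; α₂ = 0.9911; rank = 248; θ*₍248₎ = -1.4314.

(-2.7046, -1.4314)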